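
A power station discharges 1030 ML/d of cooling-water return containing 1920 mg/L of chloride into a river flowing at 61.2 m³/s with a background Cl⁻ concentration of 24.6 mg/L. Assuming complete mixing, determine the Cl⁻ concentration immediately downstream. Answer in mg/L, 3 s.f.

334 mg/L

1030 ML/d = 11.92 m³/s.
Flow-weighted mixing gives C = (11.92·1920 + 61.2·24.6) / (11.92 + 61.2) = 2.439e+04/73.12 = 333.6 mg/L.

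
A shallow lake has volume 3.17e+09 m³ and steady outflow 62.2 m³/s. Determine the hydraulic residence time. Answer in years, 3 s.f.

Q = 62.2 m³/s × 3.156e+07 s/yr = 1.963e+09 m³/yr.
Hydraulic residence time τ = V/Q = 3.17e+09/1.963e+09 = 1.615 yr.

1.61 yr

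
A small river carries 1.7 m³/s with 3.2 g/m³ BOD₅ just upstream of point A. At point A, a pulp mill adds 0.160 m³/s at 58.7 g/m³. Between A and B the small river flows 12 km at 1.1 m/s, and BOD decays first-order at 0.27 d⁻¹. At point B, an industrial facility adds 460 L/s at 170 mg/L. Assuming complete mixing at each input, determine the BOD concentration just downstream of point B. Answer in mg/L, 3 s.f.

After input A: C = (1.7·3.2 + 0.16·58.7) / 1.86 = 7.974 mg/L.
Over the 12 km reach to input B (t = 1.091e+04 s = 0.1263 d), decay gives C = 7.974·exp(−0.27·0.1263) = 7.707 mg/L.
460 L/s = 0.46 m³/s.
After input B: C = (1.86·7.707 + 0.46·170) / 2.32 = 39.89 mg/L.

39.9 mg/L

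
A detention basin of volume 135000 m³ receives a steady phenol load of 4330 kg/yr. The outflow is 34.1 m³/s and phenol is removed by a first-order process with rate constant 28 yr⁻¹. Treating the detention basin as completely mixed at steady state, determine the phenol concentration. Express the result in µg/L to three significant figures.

4.01 µg/L

Outflow Q = 34.1 m³/s × 3.156e+07 s/yr = 1.076e+09 m³/yr.
Steady-state CSTR mass balance: W = Q·C + k·V·C, so C = W/(Q + kV).
Q + kV = 1.076e+09 + 28·135000 = 1.08e+09 m³/yr.
C = 4330/1.08e+09 = 4.01e-06 kg/m³ = 0.00401 mg/L = 4.01 µg/L.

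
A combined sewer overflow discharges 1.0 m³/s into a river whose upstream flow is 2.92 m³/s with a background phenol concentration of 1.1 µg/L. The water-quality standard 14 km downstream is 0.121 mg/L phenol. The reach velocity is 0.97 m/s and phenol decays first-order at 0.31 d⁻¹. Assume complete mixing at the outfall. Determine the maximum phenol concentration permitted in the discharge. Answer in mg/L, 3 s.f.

0.496 mg/L

1.1 µg/L = 0.0011 mg/L.
Travel time to the compliance point: t = 1.4e+04/0.97 = 1.443e+04 s = 0.167 d; decay factor exp(−0.31·0.167) = 0.9495.
So the concentration just after mixing may be at most 0.121/0.9495 = 0.1274 mg/L.
Mass balance: 0.1274·3.92 = 1·Cₑ + 2.92·0.0011.
Cₑ = (0.4995 − 0.003212) / 1 = 0.4963 mg/L.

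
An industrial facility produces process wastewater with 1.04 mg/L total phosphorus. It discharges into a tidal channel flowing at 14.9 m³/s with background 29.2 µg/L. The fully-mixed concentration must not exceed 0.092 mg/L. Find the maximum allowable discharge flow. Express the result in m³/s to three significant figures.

0.987 m³/s

29.2 µg/L = 0.0292 mg/L.
Mass balance at complete mixing: C_std·(Q_w + Q_r) = Q_w·C_e + Q_r·C_b.
Rearranging, Q_w = Q_r·(C_std − C_b)/(C_e − C_std) = 14.9·(0.092 − 0.0292) / (1.04 − 0.092) = 0.987 m³/s.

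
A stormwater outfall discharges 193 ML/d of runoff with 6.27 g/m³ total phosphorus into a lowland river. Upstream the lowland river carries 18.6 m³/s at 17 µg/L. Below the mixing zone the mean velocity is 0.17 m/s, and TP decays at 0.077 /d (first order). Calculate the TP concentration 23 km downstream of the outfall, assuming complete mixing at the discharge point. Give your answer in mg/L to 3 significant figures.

0.609 mg/L

193 ML/d = 2.234 m³/s.
17 µg/L = 0.017 mg/L.
After complete mixing, C₀ = (2.234·6.27 + 18.6·0.017) / 20.83 = 0.6874 mg/L.
Travel time t = 2.3e+04 m / 0.17 m/s = 1.353e+05 s = 1.566 d.
C = 0.6874·exp(−0.077·1.566) = 0.6874·0.8864 = 0.6094 mg/L.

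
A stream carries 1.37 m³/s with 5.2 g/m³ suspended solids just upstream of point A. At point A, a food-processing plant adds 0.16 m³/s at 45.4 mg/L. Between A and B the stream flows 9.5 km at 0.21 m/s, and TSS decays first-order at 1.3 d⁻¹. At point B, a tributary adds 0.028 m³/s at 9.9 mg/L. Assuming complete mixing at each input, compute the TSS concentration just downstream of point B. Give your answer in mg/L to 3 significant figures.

After input A: C = (1.37·5.2 + 0.16·45.4) / 1.53 = 9.404 mg/L.
Over the 9.5 km reach to input B (t = 4.524e+04 s = 0.5236 d), decay gives C = 9.404·exp(−1.3·0.5236) = 4.761 mg/L.
After input B: C = (1.53·4.761 + 0.028·9.9) / 1.558 = 4.853 mg/L.

4.85 mg/L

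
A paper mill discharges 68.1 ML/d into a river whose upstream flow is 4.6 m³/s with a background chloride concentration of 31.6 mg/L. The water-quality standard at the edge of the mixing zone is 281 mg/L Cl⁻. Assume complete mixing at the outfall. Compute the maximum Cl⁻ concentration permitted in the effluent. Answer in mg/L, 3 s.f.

1740 mg/L

68.1 ML/d = 0.7882 m³/s.
Mass balance: 281·5.388 = 0.7882·Cₑ + 4.6·31.6.
Cₑ = (1514 − 145.4) / 0.7882 = 1737 mg/L.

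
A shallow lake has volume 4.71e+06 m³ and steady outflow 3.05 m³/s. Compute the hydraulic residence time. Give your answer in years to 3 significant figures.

0.0489 yr

Q = 3.05 m³/s × 3.156e+07 s/yr = 9.625e+07 m³/yr.
Hydraulic residence time τ = V/Q = 4.71e+06/9.625e+07 = 0.04893 yr.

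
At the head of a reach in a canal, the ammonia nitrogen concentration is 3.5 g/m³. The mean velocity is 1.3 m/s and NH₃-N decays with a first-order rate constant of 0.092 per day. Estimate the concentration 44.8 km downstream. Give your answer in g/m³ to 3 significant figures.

Travel time t = 44.8 km / 1.3 m/s = 4.48e+04/1.3 = 3.446e+04 s = 0.3989 d.
First-order decay: C = 3.5·exp(−0.092·0.3989) = 3.5·0.964 = 3.374 g/m³.

3.37 g/m³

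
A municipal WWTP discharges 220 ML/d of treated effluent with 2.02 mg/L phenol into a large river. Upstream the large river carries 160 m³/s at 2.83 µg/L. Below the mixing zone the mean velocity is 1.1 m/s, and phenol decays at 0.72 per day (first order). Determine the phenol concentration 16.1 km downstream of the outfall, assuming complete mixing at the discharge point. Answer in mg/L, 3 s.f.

0.0305 mg/L

220 ML/d = 2.546 m³/s.
2.83 µg/L = 0.00283 mg/L.
After complete mixing, C₀ = (2.546·2.02 + 160·0.00283) / 162.5 = 0.03443 mg/L.
Travel time t = 1.61e+04 m / 1.1 m/s = 1.464e+04 s = 0.1694 d.
C = 0.03443·exp(−0.72·0.1694) = 0.03443·0.8852 = 0.03048 mg/L.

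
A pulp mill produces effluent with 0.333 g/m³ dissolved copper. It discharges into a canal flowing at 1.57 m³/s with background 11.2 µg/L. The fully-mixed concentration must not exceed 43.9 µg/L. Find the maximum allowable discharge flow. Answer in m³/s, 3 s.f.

11.2 µg/L = 0.0112 mg/L.
43.9 µg/L = 0.0439 mg/L.
Mass balance at complete mixing: C_std·(Q_w + Q_r) = Q_w·C_e + Q_r·C_b.
Rearranging, Q_w = Q_r·(C_std − C_b)/(C_e − C_std) = 1.57·(0.0439 − 0.0112) / (0.333 − 0.0439) = 0.1776 m³/s.

0.178 m³/s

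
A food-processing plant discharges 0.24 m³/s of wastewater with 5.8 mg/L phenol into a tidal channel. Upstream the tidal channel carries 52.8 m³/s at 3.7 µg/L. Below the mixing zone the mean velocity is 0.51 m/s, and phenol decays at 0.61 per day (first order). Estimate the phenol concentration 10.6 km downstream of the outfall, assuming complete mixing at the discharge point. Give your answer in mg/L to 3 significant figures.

0.0258 mg/L

3.7 µg/L = 0.0037 mg/L.
After complete mixing, C₀ = (0.24·5.8 + 52.8·0.0037) / 53.04 = 0.02993 mg/L.
Travel time t = 1.06e+04 m / 0.51 m/s = 2.078e+04 s = 0.2406 d.
C = 0.02993·exp(−0.61·0.2406) = 0.02993·0.8635 = 0.02584 mg/L.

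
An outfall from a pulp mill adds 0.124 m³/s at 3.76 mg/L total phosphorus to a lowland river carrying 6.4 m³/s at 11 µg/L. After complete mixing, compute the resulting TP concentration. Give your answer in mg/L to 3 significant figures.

0.0823 mg/L

11 µg/L = 0.011 mg/L.
Flow-weighted mixing gives C = (0.124·3.76 + 6.4·0.011) / (0.124 + 6.4) = 0.5366/6.524 = 0.08226 mg/L.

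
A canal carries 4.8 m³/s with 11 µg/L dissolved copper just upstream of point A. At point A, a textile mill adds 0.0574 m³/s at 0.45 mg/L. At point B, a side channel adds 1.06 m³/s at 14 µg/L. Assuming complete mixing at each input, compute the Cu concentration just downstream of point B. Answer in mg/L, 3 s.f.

0.0158 mg/L

11 µg/L = 0.011 mg/L.
After input A: C = (4.8·0.011 + 0.0574·0.45) / 4.857 = 0.01619 mg/L.
14 µg/L = 0.014 mg/L.
After input B: C = (4.857·0.01619 + 1.06·0.014) / 5.917 = 0.0158 mg/L.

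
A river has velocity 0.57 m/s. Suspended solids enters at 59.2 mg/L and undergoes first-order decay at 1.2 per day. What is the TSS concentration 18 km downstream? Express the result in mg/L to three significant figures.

38.2 mg/L

Travel time t = 18 km / 0.57 m/s = 1.8e+04/0.57 = 3.158e+04 s = 0.3655 d.
First-order decay: C = 59.2·exp(−1.2·0.3655) = 59.2·0.6449 = 38.18 mg/L.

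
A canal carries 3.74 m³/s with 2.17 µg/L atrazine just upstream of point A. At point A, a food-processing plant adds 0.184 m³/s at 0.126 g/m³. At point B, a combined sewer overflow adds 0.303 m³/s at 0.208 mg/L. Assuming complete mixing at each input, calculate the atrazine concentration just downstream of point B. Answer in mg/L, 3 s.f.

2.17 µg/L = 0.00217 mg/L.
After input A: C = (3.74·0.00217 + 0.184·0.126) / 3.924 = 0.007977 mg/L.
After input B: C = (3.924·0.007977 + 0.303·0.208) / 4.227 = 0.02231 mg/L.

0.0223 mg/L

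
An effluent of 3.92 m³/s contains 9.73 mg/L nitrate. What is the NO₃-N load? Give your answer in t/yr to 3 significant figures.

1200 t/yr

Mass flux = Q·C = 3.92 m³/s × 9.73 g/m³ = 38.14 g/s.
= 38.14 g/s × 31.56 = 1204 t/yr.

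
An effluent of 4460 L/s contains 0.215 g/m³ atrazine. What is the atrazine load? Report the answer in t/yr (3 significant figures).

30.3 t/yr

4460 L/s = 4.46 m³/s.
Mass flux = Q·C = 4.46 m³/s × 0.215 g/m³ = 0.9589 g/s.
= 0.9589 g/s × 31.56 = 30.26 t/yr.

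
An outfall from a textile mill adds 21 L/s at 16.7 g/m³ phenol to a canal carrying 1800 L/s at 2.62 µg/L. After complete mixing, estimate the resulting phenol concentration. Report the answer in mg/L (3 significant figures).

0.195 mg/L

21 L/s = 0.021 m³/s.
1800 L/s = 1.8 m³/s.
2.62 µg/L = 0.00262 mg/L.
By mass balance at complete mixing, C = (0.021·16.7 + 1.8·0.00262) / (0.021 + 1.8) = 0.3554/1.821 = 0.1952 mg/L.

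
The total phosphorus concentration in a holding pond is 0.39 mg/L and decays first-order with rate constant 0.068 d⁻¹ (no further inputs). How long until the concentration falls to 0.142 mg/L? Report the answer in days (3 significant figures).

14.9 d

t = ln(C₀/C)/k = ln(0.39/0.142)/0.068 = 1.01/0.068 = 14.86 d.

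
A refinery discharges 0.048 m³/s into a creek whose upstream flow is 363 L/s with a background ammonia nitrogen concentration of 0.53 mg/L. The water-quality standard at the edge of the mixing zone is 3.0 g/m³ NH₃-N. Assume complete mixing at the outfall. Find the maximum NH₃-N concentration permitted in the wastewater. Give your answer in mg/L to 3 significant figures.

363 L/s = 0.363 m³/s.
Mass balance: 3·0.411 = 0.048·Cₑ + 0.363·0.53.
Cₑ = (1.233 − 0.1924) / 0.048 = 21.68 mg/L.

21.7 mg/L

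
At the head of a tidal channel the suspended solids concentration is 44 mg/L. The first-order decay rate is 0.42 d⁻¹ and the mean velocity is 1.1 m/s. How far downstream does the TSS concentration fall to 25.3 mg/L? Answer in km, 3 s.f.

From C = C₀·e^(−kt), t = ln(C₀/C)/k = ln(44/25.3)/0.42 = 0.5534/0.42 = 1.318 d.
Distance = v·t = 1.1 m/s × 1.138e+05 s = 1.252e+05 m = 125.2 km.

125 km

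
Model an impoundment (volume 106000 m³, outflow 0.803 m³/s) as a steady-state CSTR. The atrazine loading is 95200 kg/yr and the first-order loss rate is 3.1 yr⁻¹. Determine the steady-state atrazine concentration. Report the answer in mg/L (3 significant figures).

Outflow Q = 0.803 m³/s × 3.156e+07 s/yr = 2.534e+07 m³/yr.
Steady-state CSTR mass balance: W = Q·C + k·V·C, so C = W/(Q + kV).
Q + kV = 2.534e+07 + 3.1·106000 = 2.567e+07 m³/yr.
C = 95200/2.567e+07 = 0.003709 kg/m³ = 3.709 mg/L.

3.71 mg/L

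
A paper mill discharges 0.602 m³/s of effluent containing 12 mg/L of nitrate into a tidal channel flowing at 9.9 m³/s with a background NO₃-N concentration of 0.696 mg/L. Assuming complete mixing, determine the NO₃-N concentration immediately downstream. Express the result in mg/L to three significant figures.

1.34 mg/L

Conservation of mass across the mixing zone: C = (0.602·12 + 9.9·0.696) / (0.602 + 9.9) = 14.11/10.5 = 1.344 mg/L.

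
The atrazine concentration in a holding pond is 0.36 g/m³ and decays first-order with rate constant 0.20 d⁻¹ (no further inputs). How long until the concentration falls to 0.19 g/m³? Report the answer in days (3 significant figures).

3.20 d

t = ln(C₀/C)/k = ln(0.36/0.19)/0.20 = 0.6391/0.20 = 3.195 d.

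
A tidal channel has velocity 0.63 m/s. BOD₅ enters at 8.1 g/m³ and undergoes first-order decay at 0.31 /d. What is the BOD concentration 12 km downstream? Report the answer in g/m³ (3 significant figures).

Travel time t = 12 km / 0.63 m/s = 1.2e+04/0.63 = 1.905e+04 s = 0.2205 d.
First-order decay: C = 8.1·exp(−0.31·0.2205) = 8.1·0.9339 = 7.565 g/m³.

7.56 g/m³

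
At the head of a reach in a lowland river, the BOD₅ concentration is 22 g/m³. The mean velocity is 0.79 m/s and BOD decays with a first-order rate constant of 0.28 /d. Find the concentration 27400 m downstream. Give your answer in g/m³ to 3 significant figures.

Travel time t = 27400 m / 0.79 m/s = 2.74e+04/0.79 = 3.468e+04 s = 0.4014 d.
First-order decay: C = 22·exp(−0.28·0.4014) = 22·0.8937 = 19.66 g/m³.

19.7 g/m³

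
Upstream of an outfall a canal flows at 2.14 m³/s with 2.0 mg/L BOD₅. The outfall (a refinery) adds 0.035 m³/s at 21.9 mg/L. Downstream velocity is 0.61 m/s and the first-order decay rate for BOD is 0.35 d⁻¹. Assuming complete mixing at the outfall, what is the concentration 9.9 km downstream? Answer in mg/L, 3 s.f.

2.17 mg/L

After complete mixing, C₀ = (0.035·21.9 + 2.14·2) / 2.175 = 2.32 mg/L.
Travel time t = 9900 m / 0.61 m/s = 1.623e+04 s = 0.1878 d.
C = 2.32·exp(−0.35·0.1878) = 2.32·0.9364 = 2.173 mg/L.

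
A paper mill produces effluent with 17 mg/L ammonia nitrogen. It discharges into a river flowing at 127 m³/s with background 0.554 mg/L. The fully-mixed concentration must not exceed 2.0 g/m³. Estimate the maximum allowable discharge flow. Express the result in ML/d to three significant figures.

1060 ML/d

Mass balance at complete mixing: C_std·(Q_w + Q_r) = Q_w·C_e + Q_r·C_b.
Rearranging, Q_w = Q_r·(C_std − C_b)/(C_e − C_std) = 127·(2 − 0.554) / (17 − 2) = 12.24 m³/s.
= 1058 ML/d.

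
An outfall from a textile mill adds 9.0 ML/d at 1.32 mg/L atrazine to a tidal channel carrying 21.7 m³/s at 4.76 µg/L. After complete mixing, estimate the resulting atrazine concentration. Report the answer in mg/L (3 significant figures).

0.0110 mg/L

9.0 ML/d = 0.1042 m³/s.
4.76 µg/L = 0.00476 mg/L.
Flow-weighted mixing gives C = (0.1042·1.32 + 21.7·0.00476) / (0.1042 + 21.7) = 0.2408/21.8 = 0.01104 mg/L.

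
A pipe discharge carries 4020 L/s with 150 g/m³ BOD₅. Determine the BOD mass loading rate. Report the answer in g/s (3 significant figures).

4020 L/s = 4.02 m³/s.
Mass flux = Q·C = 4.02 m³/s × 150 g/m³ = 603 g/s.

603 g/s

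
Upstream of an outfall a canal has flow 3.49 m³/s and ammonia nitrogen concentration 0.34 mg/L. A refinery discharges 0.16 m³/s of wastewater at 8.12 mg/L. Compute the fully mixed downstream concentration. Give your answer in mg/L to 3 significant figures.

0.681 mg/L

Flow-weighted mixing gives C = (0.16·8.12 + 3.49·0.34) / (0.16 + 3.49) = 2.486/3.65 = 0.681 mg/L.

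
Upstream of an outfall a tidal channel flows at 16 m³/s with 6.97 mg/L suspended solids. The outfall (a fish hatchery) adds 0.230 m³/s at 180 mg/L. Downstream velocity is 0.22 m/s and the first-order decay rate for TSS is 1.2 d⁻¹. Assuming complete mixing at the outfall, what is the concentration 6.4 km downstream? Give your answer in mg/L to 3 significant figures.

After complete mixing, C₀ = (0.23·180 + 16·6.97) / 16.23 = 9.422 mg/L.
Travel time t = 6400 m / 0.22 m/s = 2.909e+04 s = 0.3367 d.
C = 9.422·exp(−1.2·0.3367) = 9.422·0.6676 = 6.29 mg/L.

6.29 mg/L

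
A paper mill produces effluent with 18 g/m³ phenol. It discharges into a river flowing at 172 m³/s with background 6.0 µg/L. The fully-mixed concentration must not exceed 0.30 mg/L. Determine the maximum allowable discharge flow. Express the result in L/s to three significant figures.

2860 L/s

6.0 µg/L = 0.006 mg/L.
Mass balance at complete mixing: C_std·(Q_w + Q_r) = Q_w·C_e + Q_r·C_b.
Rearranging, Q_w = Q_r·(C_std − C_b)/(C_e − C_std) = 172·(0.3 − 0.006) / (18 − 0.3) = 2.857 m³/s.
= 2857 L/s.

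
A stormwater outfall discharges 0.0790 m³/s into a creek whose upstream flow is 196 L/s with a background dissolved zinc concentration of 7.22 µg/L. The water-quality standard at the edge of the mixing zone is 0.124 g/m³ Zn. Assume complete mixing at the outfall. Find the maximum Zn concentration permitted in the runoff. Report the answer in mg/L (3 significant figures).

196 L/s = 0.196 m³/s.
7.22 µg/L = 0.00722 mg/L.
Mass balance: 0.124·0.275 = 0.079·Cₑ + 0.196·0.00722.
Cₑ = (0.0341 − 0.001415) / 0.079 = 0.4137 mg/L.

0.414 mg/L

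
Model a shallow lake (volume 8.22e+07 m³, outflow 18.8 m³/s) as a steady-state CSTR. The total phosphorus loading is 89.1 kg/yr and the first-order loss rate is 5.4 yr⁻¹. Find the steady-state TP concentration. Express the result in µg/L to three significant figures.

Outflow Q = 18.8 m³/s × 3.156e+07 s/yr = 5.933e+08 m³/yr.
Steady-state CSTR mass balance: W = Q·C + k·V·C, so C = W/(Q + kV).
Q + kV = 5.933e+08 + 5.4·8.22e+07 = 1.037e+09 m³/yr.
C = 89.1/1.037e+09 = 8.591e-08 kg/m³ = 8.591e-05 mg/L = 0.08591 µg/L.

0.0859 µg/L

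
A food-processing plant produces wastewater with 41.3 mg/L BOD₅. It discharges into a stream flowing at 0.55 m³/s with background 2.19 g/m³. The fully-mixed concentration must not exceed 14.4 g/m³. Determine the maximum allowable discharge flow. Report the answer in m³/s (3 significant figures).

Mass balance at complete mixing: C_std·(Q_w + Q_r) = Q_w·C_e + Q_r·C_b.
Rearranging, Q_w = Q_r·(C_std − C_b)/(C_e − C_std) = 0.55·(14.4 − 2.19) / (41.3 − 14.4) = 0.2496 m³/s.

0.250 m³/s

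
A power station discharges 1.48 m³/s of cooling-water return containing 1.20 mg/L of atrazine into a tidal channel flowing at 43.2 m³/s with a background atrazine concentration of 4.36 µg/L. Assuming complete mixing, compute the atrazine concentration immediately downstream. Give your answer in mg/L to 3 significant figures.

0.0440 mg/L

4.36 µg/L = 0.00436 mg/L.
Flow-weighted mixing gives C = (1.48·1.2 + 43.2·0.00436) / (1.48 + 43.2) = 1.964/44.68 = 0.04396 mg/L.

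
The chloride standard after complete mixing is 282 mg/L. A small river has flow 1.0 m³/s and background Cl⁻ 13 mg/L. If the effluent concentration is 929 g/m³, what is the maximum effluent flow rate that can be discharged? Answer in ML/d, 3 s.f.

Mass balance at complete mixing: C_std·(Q_w + Q_r) = Q_w·C_e + Q_r·C_b.
Rearranging, Q_w = Q_r·(C_std − C_b)/(C_e − C_std) = 1.0·(282 − 13) / (929 − 282) = 0.4158 m³/s.
= 35.92 ML/d.

35.9 ML/d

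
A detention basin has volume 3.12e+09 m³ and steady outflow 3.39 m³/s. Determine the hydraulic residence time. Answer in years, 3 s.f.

29.2 yr

Q = 3.39 m³/s × 3.156e+07 s/yr = 1.07e+08 m³/yr.
Hydraulic residence time τ = V/Q = 3.12e+09/1.07e+08 = 29.16 yr.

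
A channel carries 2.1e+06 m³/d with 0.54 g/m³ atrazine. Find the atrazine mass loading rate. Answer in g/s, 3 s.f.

13.1 g/s

2.1e+06 m³/d = 24.31 m³/s.
Mass flux = Q·C = 24.31 m³/s × 0.54 g/m³ = 13.12 g/s.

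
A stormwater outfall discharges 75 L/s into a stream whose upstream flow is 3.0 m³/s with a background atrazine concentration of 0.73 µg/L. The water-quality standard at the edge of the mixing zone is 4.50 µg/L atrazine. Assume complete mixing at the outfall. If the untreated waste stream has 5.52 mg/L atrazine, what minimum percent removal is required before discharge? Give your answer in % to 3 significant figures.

97.2 %

75 L/s = 0.075 m³/s.
0.73 µg/L = 0.00073 mg/L.
4.50 µg/L = 0.0045 mg/L.
Mass balance: 0.0045·3.075 = 0.075·Cₑ + 3·0.00073.
Cₑ = (0.01384 − 0.00219) / 0.075 = 0.1553 mg/L.
Required removal = 1 − 0.1553/5.52 = 97.19 %.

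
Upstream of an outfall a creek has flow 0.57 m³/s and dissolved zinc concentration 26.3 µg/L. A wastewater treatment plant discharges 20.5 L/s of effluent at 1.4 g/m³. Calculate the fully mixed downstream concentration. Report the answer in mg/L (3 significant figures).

20.5 L/s = 0.0205 m³/s.
26.3 µg/L = 0.0263 mg/L.
Flow-weighted mixing gives C = (0.0205·1.4 + 0.57·0.0263) / (0.0205 + 0.57) = 0.04369/0.5905 = 0.07399 mg/L.

0.0740 mg/L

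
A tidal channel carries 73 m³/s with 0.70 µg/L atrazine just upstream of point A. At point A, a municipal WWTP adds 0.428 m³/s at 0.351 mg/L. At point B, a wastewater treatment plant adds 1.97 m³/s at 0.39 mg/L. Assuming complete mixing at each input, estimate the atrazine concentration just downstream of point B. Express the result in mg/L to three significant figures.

0.70 µg/L = 0.0007 mg/L.
After input A: C = (73·0.0007 + 0.428·0.351) / 73.43 = 0.002742 mg/L.
After input B: C = (73.43·0.002742 + 1.97·0.39) / 75.4 = 0.01286 mg/L.

0.0129 mg/L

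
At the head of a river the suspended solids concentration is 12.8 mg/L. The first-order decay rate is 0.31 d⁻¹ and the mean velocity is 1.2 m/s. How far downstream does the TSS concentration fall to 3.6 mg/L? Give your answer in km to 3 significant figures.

424 km

From C = C₀·e^(−kt), t = ln(C₀/C)/k = ln(12.8/3.6)/0.31 = 1.269/0.31 = 4.092 d.
Distance = v·t = 1.2 m/s × 3.535e+05 s = 4.243e+05 m = 424.3 km.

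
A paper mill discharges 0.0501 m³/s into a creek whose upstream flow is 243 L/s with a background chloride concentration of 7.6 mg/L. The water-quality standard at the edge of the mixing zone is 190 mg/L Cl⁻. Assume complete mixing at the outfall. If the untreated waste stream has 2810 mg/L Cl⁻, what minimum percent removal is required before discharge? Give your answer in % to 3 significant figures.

61.8 %

243 L/s = 0.243 m³/s.
Mass balance: 190·0.2931 = 0.0501·Cₑ + 0.243·7.6.
Cₑ = (55.69 − 1.847) / 0.0501 = 1075 mg/L.
Required removal = 1 − 1075/2810 = 61.75 %.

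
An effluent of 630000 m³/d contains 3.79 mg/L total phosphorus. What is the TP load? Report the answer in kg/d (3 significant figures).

630000 m³/d = 7.292 m³/s.
Mass flux = Q·C = 7.292 m³/s × 3.79 g/m³ = 27.64 g/s.
= 27.64 g/s × 86.4 = 2388 kg/d.

2390 kg/d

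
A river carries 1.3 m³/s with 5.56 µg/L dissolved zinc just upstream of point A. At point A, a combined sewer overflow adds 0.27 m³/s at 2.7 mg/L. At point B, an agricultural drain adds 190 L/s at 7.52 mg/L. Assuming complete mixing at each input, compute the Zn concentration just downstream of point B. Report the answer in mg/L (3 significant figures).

5.56 µg/L = 0.00556 mg/L.
After input A: C = (1.3·0.00556 + 0.27·2.7) / 1.57 = 0.4689 mg/L.
190 L/s = 0.19 m³/s.
After input B: C = (1.57·0.4689 + 0.19·7.52) / 1.76 = 1.23 mg/L.

1.23 mg/L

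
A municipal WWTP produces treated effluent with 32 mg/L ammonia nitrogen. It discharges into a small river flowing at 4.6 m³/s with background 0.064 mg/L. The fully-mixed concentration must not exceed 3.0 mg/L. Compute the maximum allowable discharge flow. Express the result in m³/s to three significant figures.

0.466 m³/s

Mass balance at complete mixing: C_std·(Q_w + Q_r) = Q_w·C_e + Q_r·C_b.
Rearranging, Q_w = Q_r·(C_std − C_b)/(C_e − C_std) = 4.6·(3 − 0.064) / (32 − 3) = 0.4657 m³/s.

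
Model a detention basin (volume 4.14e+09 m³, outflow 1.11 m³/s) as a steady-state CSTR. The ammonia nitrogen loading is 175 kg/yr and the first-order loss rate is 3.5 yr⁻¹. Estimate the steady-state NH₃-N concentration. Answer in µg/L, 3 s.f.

0.0120 µg/L

Outflow Q = 1.11 m³/s × 3.156e+07 s/yr = 3.503e+07 m³/yr.
Steady-state CSTR mass balance: W = Q·C + k·V·C, so C = W/(Q + kV).
Q + kV = 3.503e+07 + 3.5·4.14e+09 = 1.453e+10 m³/yr.
C = 175/1.453e+10 = 1.205e-08 kg/m³ = 1.205e-05 mg/L = 0.01205 µg/L.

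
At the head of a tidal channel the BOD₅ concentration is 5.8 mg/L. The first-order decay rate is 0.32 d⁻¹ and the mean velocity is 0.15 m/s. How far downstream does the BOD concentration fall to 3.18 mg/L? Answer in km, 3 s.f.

24.3 km

From C = C₀·e^(−kt), t = ln(C₀/C)/k = ln(5.8/3.18)/0.32 = 0.601/0.32 = 1.878 d.
Distance = v·t = 0.15 m/s × 1.623e+05 s = 2.434e+04 m = 24.34 km.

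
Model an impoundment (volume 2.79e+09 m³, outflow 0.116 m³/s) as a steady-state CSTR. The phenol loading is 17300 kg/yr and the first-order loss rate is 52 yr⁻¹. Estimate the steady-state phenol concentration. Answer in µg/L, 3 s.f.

Outflow Q = 0.116 m³/s × 3.156e+07 s/yr = 3.661e+06 m³/yr.
Steady-state CSTR mass balance: W = Q·C + k·V·C, so C = W/(Q + kV).
Q + kV = 3.661e+06 + 52·2.79e+09 = 1.451e+11 m³/yr.
C = 17300/1.451e+11 = 1.192e-07 kg/m³ = 0.0001192 mg/L = 0.1192 µg/L.

0.119 µg/L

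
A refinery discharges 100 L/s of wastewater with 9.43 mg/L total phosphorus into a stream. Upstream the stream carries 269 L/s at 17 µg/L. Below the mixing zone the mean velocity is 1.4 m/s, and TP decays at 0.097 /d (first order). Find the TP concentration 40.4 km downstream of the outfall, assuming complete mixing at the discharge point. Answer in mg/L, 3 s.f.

100 L/s = 0.1 m³/s.
269 L/s = 0.269 m³/s.
17 µg/L = 0.017 mg/L.
After complete mixing, C₀ = (0.1·9.43 + 0.269·0.017) / 0.369 = 2.568 mg/L.
Travel time t = 4.04e+04 m / 1.4 m/s = 2.886e+04 s = 0.334 d.
C = 2.568·exp(−0.097·0.334) = 2.568·0.9681 = 2.486 mg/L.

2.49 mg/L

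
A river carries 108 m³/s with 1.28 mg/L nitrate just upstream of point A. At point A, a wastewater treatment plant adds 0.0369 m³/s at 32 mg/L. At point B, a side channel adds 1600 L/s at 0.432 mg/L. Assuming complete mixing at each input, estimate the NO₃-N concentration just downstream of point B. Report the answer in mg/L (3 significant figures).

1.28 mg/L

After input A: C = (108·1.28 + 0.0369·32) / 108 = 1.29 mg/L.
1600 L/s = 1.6 m³/s.
After input B: C = (108·1.29 + 1.6·0.432) / 109.6 = 1.278 mg/L.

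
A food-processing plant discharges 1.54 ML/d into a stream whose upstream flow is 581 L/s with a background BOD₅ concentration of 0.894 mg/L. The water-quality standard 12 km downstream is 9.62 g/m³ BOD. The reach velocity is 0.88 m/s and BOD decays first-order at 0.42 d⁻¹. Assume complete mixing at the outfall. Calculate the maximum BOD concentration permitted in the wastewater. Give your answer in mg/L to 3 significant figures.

316 mg/L

1.54 ML/d = 0.01782 m³/s.
581 L/s = 0.581 m³/s.
Travel time to the compliance point: t = 1.2e+04/0.88 = 1.364e+04 s = 0.1578 d; decay factor exp(−0.42·0.1578) = 0.9359.
So the concentration just after mixing may be at most 9.62/0.9359 = 10.28 mg/L.
Mass balance: 10.28·0.5988 = 0.01782·Cₑ + 0.581·0.894.
Cₑ = (6.155 − 0.5194) / 0.01782 = 316.2 mg/L.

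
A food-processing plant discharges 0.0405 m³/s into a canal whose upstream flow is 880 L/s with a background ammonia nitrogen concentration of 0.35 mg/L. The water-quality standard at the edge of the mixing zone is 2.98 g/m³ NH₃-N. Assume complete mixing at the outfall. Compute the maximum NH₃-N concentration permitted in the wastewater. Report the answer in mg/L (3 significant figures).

60.1 mg/L

880 L/s = 0.88 m³/s.
Mass balance: 2.98·0.9205 = 0.0405·Cₑ + 0.88·0.35.
Cₑ = (2.743 − 0.308) / 0.0405 = 60.13 mg/L.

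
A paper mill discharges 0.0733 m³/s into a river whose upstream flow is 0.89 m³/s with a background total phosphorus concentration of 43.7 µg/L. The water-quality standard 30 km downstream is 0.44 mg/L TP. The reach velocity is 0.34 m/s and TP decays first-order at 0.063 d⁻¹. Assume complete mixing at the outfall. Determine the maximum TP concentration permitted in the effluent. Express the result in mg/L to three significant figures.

5.64 mg/L

43.7 µg/L = 0.0437 mg/L.
Travel time to the compliance point: t = 3e+04/0.34 = 8.824e+04 s = 1.021 d; decay factor exp(−0.063·1.021) = 0.9377.
So the concentration just after mixing may be at most 0.44/0.9377 = 0.4692 mg/L.
Mass balance: 0.4692·0.9633 = 0.0733·Cₑ + 0.89·0.0437.
Cₑ = (0.452 − 0.03889) / 0.0733 = 5.636 mg/L.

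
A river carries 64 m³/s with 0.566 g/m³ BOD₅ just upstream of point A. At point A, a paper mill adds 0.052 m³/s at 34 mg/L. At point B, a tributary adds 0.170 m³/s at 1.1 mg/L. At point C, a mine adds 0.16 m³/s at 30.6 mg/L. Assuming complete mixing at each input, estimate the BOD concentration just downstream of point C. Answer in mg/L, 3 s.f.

0.669 mg/L

After input A: C = (64·0.566 + 0.052·34) / 64.05 = 0.5931 mg/L.
After input B: C = (64.05·0.5931 + 0.17·1.1) / 64.22 = 0.5945 mg/L.
After input C: C = (64.22·0.5945 + 0.16·30.6) / 64.38 = 0.6691 mg/L.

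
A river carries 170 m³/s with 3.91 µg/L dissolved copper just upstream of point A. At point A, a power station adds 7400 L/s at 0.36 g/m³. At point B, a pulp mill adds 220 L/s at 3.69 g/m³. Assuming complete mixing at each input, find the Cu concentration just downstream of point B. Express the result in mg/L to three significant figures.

0.0233 mg/L

3.91 µg/L = 0.00391 mg/L.
7400 L/s = 7.4 m³/s.
After input A: C = (170·0.00391 + 7.4·0.36) / 177.4 = 0.01876 mg/L.
220 L/s = 0.22 m³/s.
After input B: C = (177.4·0.01876 + 0.22·3.69) / 177.6 = 0.02331 mg/L.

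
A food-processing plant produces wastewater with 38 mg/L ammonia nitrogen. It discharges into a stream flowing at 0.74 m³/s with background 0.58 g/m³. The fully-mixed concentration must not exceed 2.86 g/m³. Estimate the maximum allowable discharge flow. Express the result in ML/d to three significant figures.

4.15 ML/d

Mass balance at complete mixing: C_std·(Q_w + Q_r) = Q_w·C_e + Q_r·C_b.
Rearranging, Q_w = Q_r·(C_std − C_b)/(C_e − C_std) = 0.74·(2.86 − 0.58) / (38 − 2.86) = 0.04801 m³/s.
= 4.148 ML/d.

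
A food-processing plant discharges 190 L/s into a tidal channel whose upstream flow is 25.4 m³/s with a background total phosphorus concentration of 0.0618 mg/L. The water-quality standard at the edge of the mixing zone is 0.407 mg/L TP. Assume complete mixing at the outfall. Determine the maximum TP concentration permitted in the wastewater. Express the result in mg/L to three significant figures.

46.6 mg/L

190 L/s = 0.19 m³/s.
Mass balance: 0.407·25.59 = 0.19·Cₑ + 25.4·0.0618.
Cₑ = (10.42 − 1.57) / 0.19 = 46.55 mg/L.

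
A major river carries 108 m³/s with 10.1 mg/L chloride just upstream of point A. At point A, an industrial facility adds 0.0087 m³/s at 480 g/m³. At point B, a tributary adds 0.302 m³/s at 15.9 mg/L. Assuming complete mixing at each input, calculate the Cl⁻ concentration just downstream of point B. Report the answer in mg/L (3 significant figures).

After input A: C = (108·10.1 + 0.0087·480) / 108 = 10.14 mg/L.
After input B: C = (108·10.14 + 0.302·15.9) / 108.3 = 10.15 mg/L.

10.2 mg/L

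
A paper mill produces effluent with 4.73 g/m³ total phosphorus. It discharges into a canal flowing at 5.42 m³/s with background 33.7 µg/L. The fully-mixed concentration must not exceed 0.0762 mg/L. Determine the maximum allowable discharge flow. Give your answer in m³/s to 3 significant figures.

33.7 µg/L = 0.0337 mg/L.
Mass balance at complete mixing: C_std·(Q_w + Q_r) = Q_w·C_e + Q_r·C_b.
Rearranging, Q_w = Q_r·(C_std − C_b)/(C_e − C_std) = 5.42·(0.0762 − 0.0337) / (4.73 − 0.0762) = 0.0495 m³/s.

0.0495 m³/s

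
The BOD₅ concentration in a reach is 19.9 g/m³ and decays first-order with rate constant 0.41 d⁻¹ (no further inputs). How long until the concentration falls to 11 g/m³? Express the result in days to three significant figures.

1.45 d

t = ln(C₀/C)/k = ln(19.9/11)/0.41 = 0.5928/0.41 = 1.446 d.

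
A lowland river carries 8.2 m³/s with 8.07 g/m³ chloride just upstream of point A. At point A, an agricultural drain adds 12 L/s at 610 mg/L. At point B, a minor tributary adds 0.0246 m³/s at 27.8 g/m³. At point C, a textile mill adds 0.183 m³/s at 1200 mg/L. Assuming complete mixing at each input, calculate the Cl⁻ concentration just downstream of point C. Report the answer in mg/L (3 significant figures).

34.9 mg/L

12 L/s = 0.012 m³/s.
After input A: C = (8.2·8.07 + 0.012·610) / 8.212 = 8.95 mg/L.
After input B: C = (8.212·8.95 + 0.0246·27.8) / 8.237 = 9.006 mg/L.
After input C: C = (8.237·9.006 + 0.183·1200) / 8.42 = 34.89 mg/L.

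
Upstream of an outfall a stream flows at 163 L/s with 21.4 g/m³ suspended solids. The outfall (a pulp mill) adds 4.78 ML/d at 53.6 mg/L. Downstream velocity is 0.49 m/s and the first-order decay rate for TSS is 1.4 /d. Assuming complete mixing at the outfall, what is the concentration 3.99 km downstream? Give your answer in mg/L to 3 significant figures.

4.78 ML/d = 0.05532 m³/s.
163 L/s = 0.163 m³/s.
After complete mixing, C₀ = (0.05532·53.6 + 0.163·21.4) / 0.2183 = 29.56 mg/L.
Travel time t = 3990 m / 0.49 m/s = 8143 s = 0.09425 d.
C = 29.56·exp(−1.4·0.09425) = 29.56·0.8764 = 25.91 mg/L.

25.9 mg/L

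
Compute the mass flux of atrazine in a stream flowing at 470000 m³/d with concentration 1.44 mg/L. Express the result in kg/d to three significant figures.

470000 m³/d = 5.44 m³/s.
Mass flux = Q·C = 5.44 m³/s × 1.44 g/m³ = 7.833 g/s.
= 7.833 g/s × 86.4 = 676.8 kg/d.

677 kg/d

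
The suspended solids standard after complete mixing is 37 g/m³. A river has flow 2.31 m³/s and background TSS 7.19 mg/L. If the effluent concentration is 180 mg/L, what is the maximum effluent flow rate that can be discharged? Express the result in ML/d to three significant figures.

Mass balance at complete mixing: C_std·(Q_w + Q_r) = Q_w·C_e + Q_r·C_b.
Rearranging, Q_w = Q_r·(C_std − C_b)/(C_e − C_std) = 2.31·(37 − 7.19) / (180 − 37) = 0.4815 m³/s.
= 41.61 ML/d.

41.6 ML/d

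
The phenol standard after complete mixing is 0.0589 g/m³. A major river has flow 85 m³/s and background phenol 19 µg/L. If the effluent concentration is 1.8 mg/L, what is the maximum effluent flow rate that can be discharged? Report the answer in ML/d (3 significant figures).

19 µg/L = 0.019 mg/L.
Mass balance at complete mixing: C_std·(Q_w + Q_r) = Q_w·C_e + Q_r·C_b.
Rearranging, Q_w = Q_r·(C_std − C_b)/(C_e − C_std) = 85·(0.0589 − 0.019) / (1.8 − 0.0589) = 1.948 m³/s.
= 168.3 ML/d.

168 ML/d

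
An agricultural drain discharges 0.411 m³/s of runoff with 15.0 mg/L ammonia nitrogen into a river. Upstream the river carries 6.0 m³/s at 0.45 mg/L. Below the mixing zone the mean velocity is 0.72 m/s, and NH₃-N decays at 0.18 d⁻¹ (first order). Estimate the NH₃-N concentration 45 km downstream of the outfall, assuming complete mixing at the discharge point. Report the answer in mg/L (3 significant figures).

After complete mixing, C₀ = (0.411·15 + 6·0.45) / 6.411 = 1.383 mg/L.
Travel time t = 4.5e+04 m / 0.72 m/s = 6.25e+04 s = 0.7234 d.
C = 1.383·exp(−0.18·0.7234) = 1.383·0.8779 = 1.214 mg/L.

1.21 mg/L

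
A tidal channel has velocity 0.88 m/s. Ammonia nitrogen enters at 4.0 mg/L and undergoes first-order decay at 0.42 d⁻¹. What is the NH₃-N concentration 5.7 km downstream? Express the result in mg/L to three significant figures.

Travel time t = 5.7 km / 0.88 m/s = 5700/0.88 = 6477 s = 0.07497 d.
First-order decay: C = 4.0·exp(−0.42·0.07497) = 4.0·0.969 = 3.876 mg/L.

3.88 mg/L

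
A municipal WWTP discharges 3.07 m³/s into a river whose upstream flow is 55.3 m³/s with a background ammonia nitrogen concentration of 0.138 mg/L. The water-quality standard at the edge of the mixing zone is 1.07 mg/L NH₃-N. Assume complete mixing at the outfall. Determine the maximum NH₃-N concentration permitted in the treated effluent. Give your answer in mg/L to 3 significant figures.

17.9 mg/L

Mass balance: 1.07·58.37 = 3.07·Cₑ + 55.3·0.138.
Cₑ = (62.46 − 7.631) / 3.07 = 17.86 mg/L.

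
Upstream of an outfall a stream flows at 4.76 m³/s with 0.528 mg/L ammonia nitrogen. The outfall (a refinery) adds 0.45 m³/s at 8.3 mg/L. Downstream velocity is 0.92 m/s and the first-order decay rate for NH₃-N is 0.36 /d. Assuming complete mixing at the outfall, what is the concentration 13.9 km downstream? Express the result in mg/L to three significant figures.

After complete mixing, C₀ = (0.45·8.3 + 4.76·0.528) / 5.21 = 1.199 mg/L.
Travel time t = 1.39e+04 m / 0.92 m/s = 1.511e+04 s = 0.1749 d.
C = 1.199·exp(−0.36·0.1749) = 1.199·0.939 = 1.126 mg/L.

1.13 mg/L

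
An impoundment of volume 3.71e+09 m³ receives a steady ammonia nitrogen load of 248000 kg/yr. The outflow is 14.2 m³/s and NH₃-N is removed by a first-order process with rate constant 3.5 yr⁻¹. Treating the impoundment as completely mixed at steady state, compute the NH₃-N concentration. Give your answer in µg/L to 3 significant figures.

Outflow Q = 14.2 m³/s × 3.156e+07 s/yr = 4.481e+08 m³/yr.
Steady-state CSTR mass balance: W = Q·C + k·V·C, so C = W/(Q + kV).
Q + kV = 4.481e+08 + 3.5·3.71e+09 = 1.343e+10 m³/yr.
C = 248000/1.343e+10 = 1.846e-05 kg/m³ = 0.01846 mg/L = 18.46 µg/L.

18.5 µg/L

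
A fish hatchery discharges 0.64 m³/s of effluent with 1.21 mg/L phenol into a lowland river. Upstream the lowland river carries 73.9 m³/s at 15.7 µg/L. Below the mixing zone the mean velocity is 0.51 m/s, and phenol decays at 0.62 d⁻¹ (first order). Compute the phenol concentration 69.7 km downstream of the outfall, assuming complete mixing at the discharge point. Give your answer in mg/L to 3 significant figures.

15.7 µg/L = 0.0157 mg/L.
After complete mixing, C₀ = (0.64·1.21 + 73.9·0.0157) / 74.54 = 0.02595 mg/L.
Travel time t = 6.97e+04 m / 0.51 m/s = 1.367e+05 s = 1.582 d.
C = 0.02595·exp(−0.62·1.582) = 0.02595·0.375 = 0.009734 mg/L.

0.00973 mg/L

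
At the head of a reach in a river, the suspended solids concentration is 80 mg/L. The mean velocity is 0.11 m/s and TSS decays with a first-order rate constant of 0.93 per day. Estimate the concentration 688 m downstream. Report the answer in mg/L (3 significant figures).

74.8 mg/L

Travel time t = 688 m / 0.11 m/s = 688/0.11 = 6255 s = 0.07239 d.
First-order decay: C = 80·exp(−0.93·0.07239) = 80·0.9349 = 74.79 mg/L.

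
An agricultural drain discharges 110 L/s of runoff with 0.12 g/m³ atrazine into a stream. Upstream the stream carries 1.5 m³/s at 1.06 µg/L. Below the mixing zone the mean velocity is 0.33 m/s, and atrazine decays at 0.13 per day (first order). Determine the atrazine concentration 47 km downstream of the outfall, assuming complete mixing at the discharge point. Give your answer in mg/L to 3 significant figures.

110 L/s = 0.11 m³/s.
1.06 µg/L = 0.00106 mg/L.
After complete mixing, C₀ = (0.11·0.12 + 1.5·0.00106) / 1.61 = 0.009186 mg/L.
Travel time t = 4.7e+04 m / 0.33 m/s = 1.424e+05 s = 1.648 d.
C = 0.009186·exp(−0.13·1.648) = 0.009186·0.8071 = 0.007414 mg/L.

0.00741 mg/L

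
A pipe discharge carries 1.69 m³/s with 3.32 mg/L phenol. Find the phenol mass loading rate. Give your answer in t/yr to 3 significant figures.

Mass flux = Q·C = 1.69 m³/s × 3.32 g/m³ = 5.611 g/s.
= 5.611 g/s × 31.56 = 177.1 t/yr.

177 t/yr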